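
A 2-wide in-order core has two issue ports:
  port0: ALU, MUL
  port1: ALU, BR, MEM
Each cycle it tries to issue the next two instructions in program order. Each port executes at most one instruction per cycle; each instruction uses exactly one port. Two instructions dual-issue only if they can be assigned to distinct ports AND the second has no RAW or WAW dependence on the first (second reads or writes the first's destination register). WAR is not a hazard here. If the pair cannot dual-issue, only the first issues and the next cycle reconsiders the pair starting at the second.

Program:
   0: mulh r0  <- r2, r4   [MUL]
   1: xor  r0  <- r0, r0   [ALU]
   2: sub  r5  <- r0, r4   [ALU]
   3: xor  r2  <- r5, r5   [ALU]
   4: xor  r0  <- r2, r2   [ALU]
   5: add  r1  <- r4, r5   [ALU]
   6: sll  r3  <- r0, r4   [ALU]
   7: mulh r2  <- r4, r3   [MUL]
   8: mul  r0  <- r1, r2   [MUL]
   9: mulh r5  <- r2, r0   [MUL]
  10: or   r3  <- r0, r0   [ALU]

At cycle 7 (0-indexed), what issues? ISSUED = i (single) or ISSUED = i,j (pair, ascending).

ISSUED = 8

0. mulh @i0  | RAW+WAW r0
1. xor @i1  | RAW r0
2. sub @i2  | RAW r5
3. xor @i3  | RAW r2
4. xor/add @i4,i5  | dual
5. sll @i6  | RAW r3
6. mulh @i7  | no-port MUL/MUL
7. mul @i8  | no-port MUL/MUL
8. mulh/or @i9,i10  | dual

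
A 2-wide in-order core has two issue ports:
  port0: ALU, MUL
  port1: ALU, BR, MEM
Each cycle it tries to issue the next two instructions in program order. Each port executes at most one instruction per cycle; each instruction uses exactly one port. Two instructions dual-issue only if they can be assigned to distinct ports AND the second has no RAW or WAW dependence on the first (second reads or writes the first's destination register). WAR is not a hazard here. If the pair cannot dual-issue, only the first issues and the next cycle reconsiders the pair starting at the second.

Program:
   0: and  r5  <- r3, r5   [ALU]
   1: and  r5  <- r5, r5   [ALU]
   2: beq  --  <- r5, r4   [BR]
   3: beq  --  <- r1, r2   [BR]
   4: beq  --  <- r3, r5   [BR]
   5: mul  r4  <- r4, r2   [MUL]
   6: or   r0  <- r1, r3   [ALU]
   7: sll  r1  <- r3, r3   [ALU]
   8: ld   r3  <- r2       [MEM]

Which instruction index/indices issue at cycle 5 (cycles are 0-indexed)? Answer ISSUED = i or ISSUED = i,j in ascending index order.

  cy0 -> i0 (and) RAW+WAW r5
  cy1 -> i1 (and) RAW r5
  cy2 -> i2 (beq) no-port BR/BR
  cy3 -> i3 (beq) no-port BR/BR
  cy4 -> i4&i5 (beq/mul) dual
  cy5 -> i6&i7 (or/sll) dual
  cy6 -> i8 (ld) tail

ISSUED = 6,7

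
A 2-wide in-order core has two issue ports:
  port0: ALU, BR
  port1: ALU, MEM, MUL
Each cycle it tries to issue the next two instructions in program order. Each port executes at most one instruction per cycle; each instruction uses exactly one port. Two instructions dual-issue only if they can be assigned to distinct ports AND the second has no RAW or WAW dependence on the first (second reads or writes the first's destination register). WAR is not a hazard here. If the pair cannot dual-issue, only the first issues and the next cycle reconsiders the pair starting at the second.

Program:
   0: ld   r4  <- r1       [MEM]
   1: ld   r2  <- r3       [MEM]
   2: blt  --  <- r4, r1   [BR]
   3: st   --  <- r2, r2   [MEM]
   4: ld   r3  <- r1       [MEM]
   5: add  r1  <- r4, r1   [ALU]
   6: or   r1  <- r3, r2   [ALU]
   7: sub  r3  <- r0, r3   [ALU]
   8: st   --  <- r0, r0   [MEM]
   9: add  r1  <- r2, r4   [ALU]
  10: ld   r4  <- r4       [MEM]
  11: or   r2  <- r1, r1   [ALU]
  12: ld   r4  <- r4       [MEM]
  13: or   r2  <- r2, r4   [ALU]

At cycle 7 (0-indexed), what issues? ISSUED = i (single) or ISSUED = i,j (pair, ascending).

#0 head=0: ld i0 no-port MEM/MEM
#1 head=1: ld+blt i1/i2 2-wide
#2 head=3: st i3 no-port MEM/MEM
#3 head=4: ld+add i4/i5 2-wide
#4 head=6: or+sub i6/i7 2-wide
#5 head=8: st+add i8/i9 2-wide
#6 head=10: ld+or i10/i11 2-wide
#7 head=12: ld i12 RAW r4
#8 head=13: or i13 tail

ISSUED = 12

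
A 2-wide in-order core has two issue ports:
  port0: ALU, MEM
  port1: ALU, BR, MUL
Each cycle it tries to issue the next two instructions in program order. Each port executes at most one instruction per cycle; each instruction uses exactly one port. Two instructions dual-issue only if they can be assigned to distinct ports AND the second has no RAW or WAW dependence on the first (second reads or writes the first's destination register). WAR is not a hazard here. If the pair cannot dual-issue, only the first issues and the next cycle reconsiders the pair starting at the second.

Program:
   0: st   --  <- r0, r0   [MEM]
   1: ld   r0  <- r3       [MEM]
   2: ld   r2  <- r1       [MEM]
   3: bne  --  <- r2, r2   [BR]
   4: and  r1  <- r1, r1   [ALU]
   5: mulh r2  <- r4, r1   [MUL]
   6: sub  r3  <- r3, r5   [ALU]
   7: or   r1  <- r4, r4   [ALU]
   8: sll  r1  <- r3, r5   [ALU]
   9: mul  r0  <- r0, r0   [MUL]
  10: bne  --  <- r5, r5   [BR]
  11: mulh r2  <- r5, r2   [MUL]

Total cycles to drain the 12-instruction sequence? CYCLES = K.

#0 head=0: st.MEM i0 no-port MEM/MEM
#1 head=1: ld.MEM i1 no-port MEM/MEM
#2 head=2: ld.MEM i2 RAW r2
#3 head=3: bne.BR and.ALU i3+i4 pair
#4 head=5: mulh.MUL sub.ALU i5+i6 pair
#5 head=7: or.ALU i7 WAW r1
#6 head=8: sll.ALU mul.MUL i8+i9 pair
#7 head=10: bne.BR i10 no-port BR/MUL
#8 head=11: mulh.MUL i11 tail

CYCLES = 9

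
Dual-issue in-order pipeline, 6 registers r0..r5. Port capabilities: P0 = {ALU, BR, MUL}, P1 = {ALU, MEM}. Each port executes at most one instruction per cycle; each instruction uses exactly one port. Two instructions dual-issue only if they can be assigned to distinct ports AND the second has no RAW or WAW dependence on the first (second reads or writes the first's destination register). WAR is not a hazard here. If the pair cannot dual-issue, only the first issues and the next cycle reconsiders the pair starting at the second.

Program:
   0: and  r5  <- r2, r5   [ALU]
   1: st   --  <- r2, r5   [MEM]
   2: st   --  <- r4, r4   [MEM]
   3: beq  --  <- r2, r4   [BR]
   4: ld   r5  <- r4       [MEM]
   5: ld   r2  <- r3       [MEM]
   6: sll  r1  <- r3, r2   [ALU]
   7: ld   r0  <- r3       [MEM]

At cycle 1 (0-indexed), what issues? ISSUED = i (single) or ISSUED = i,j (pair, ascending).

ISSUED = 1

t=0 i0:and.ALU ; RAW r5
t=1 i1:st.MEM ; no-port MEM/MEM
t=2 i2+i3:st.MEM/beq.BR ; pair
t=3 i4:ld.MEM ; no-port MEM/MEM
t=4 i5:ld.MEM ; RAW r2
t=5 i6+i7:sll.ALU/ld.MEM ; pair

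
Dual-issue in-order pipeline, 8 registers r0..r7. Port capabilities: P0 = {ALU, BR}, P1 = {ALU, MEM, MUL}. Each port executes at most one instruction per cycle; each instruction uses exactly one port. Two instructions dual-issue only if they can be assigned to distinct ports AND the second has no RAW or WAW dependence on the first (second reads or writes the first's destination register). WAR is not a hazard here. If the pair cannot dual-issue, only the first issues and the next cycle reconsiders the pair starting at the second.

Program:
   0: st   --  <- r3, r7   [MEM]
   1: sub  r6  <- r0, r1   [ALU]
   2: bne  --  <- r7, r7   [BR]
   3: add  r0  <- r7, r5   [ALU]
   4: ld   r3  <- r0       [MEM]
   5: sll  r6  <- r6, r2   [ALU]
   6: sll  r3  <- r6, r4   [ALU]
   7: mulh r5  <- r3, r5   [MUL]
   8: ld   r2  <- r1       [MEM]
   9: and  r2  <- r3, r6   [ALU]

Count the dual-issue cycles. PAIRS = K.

  cy0 -> i0,i1 (st+sub) dual
  cy1 -> i2,i3 (bne+add) dual
  cy2 -> i4,i5 (ld+sll) dual
  cy3 -> i6 (sll) RAW r3
  cy4 -> i7 (mulh) no-port MUL/MEM
  cy5 -> i8 (ld) WAW r2
  cy6 -> i9 (and) tail

PAIRS = 3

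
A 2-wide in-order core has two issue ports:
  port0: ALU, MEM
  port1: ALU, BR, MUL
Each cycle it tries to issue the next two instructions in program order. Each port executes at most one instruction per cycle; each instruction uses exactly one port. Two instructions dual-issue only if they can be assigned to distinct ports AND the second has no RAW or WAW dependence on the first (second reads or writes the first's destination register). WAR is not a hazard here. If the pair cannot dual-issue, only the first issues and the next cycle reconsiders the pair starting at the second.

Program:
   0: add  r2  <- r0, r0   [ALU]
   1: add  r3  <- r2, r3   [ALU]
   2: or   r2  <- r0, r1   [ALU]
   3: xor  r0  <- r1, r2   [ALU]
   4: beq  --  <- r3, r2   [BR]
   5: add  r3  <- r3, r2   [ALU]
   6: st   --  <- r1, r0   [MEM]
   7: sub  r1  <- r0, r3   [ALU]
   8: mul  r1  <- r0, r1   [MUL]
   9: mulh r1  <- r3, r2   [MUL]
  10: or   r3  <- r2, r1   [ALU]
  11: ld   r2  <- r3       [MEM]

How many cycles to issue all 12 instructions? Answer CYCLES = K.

#0 head=0: add.ALU i0 RAW r2
#1 head=1: add.ALU/or.ALU i1+i2 dual
#2 head=3: xor.ALU/beq.BR i3+i4 dual
#3 head=5: add.ALU/st.MEM i5+i6 dual
#4 head=7: sub.ALU i7 RAW+WAW r1
#5 head=8: mul.MUL i8 no-port MUL/MUL
#6 head=9: mulh.MUL i9 RAW r1
#7 head=10: or.ALU i10 RAW r3
#8 head=11: ld.MEM i11 tail

CYCLES = 9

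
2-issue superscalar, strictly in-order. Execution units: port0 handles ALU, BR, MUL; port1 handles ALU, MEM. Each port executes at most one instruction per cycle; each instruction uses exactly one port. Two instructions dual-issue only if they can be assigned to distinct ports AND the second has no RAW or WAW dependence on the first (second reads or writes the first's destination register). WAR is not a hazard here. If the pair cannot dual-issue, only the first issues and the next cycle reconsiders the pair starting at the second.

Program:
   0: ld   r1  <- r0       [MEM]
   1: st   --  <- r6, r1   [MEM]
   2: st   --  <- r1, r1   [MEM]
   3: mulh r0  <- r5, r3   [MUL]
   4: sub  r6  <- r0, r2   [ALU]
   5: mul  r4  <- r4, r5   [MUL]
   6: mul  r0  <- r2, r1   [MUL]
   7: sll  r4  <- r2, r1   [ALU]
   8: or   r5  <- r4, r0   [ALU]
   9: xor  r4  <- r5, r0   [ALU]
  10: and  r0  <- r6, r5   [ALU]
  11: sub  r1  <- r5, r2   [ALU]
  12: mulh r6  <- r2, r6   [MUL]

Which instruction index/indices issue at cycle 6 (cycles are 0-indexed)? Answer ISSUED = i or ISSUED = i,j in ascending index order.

ISSUED = 9,10

0. ld @i0  | no-port MEM/MEM
1. st @i1  | no-port MEM/MEM
2. st mulh @i2+i3  | 2-wide
3. sub mul @i4+i5  | 2-wide
4. mul sll @i6+i7  | 2-wide
5. or @i8  | RAW r5
6. xor and @i9+i10  | 2-wide
7. sub mulh @i11+i12  | 2-wide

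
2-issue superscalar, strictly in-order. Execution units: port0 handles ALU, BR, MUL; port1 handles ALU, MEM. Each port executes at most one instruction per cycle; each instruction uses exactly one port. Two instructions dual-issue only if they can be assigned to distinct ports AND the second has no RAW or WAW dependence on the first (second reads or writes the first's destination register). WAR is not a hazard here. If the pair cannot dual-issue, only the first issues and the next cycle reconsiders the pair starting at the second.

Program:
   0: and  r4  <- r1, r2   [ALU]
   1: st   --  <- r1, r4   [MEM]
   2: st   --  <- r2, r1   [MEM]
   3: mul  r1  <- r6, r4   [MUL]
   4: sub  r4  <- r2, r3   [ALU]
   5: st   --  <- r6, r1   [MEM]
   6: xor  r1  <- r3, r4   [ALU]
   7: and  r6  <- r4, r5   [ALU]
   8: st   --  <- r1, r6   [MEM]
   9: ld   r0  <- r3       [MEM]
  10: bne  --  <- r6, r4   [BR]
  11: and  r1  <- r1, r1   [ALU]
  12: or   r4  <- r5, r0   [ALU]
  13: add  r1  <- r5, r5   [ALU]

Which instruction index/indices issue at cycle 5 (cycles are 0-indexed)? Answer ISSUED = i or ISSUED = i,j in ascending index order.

t=0 i0:and.ALU ; RAW r4
t=1 i1:st.MEM ; no-port MEM/MEM
t=2 i2/i3:st.MEM+mul.MUL ; dual
t=3 i4/i5:sub.ALU+st.MEM ; dual
t=4 i6/i7:xor.ALU+and.ALU ; dual
t=5 i8:st.MEM ; no-port MEM/MEM
t=6 i9/i10:ld.MEM+bne.BR ; dual
t=7 i11/i12:and.ALU+or.ALU ; dual
t=8 i13:add.ALU ; tail

ISSUED = 8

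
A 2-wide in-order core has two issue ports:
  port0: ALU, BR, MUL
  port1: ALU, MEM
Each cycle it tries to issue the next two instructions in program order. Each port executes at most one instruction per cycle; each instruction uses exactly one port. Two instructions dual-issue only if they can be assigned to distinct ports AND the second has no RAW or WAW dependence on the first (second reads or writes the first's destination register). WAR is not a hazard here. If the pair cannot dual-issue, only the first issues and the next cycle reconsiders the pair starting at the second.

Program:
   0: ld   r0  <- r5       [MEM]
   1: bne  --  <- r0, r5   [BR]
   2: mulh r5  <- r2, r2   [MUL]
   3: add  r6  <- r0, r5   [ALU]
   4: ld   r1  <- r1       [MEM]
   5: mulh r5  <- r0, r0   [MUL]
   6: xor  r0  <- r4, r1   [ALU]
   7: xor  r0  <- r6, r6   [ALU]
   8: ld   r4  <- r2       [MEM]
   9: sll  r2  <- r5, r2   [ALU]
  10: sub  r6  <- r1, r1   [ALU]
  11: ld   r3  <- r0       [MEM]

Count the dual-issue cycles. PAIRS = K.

PAIRS = 4

t=0 i0:ld ; RAW r0
t=1 i1:bne ; no-port BR/MUL
t=2 i2:mulh ; RAW r5
t=3 i3,i4:add/ld ; pair
t=4 i5,i6:mulh/xor ; pair
t=5 i7,i8:xor/ld ; pair
t=6 i9,i10:sll/sub ; pair
t=7 i11:ld ; tail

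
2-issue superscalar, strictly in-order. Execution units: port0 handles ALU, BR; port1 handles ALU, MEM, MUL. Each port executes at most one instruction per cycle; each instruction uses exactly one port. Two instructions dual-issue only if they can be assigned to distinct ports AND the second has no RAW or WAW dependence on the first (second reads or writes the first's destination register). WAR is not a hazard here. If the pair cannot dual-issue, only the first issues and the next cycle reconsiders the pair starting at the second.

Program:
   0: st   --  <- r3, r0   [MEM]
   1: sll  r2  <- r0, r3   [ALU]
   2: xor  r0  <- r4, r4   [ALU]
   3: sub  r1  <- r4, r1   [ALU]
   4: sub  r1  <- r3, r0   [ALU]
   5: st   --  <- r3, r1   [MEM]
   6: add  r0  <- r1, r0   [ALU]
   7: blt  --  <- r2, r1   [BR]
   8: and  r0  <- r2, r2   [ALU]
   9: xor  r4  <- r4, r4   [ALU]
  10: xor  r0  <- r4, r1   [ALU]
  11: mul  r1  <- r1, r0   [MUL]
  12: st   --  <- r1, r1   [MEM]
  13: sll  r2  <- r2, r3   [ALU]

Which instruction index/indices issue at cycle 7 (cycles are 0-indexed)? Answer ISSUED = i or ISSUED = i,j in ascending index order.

#0 head=0: st sll i0+i1 pair
#1 head=2: xor sub i2+i3 pair
#2 head=4: sub i4 RAW r1
#3 head=5: st add i5+i6 pair
#4 head=7: blt and i7+i8 pair
#5 head=9: xor i9 RAW r4
#6 head=10: xor i10 RAW r0
#7 head=11: mul i11 no-port MUL/MEM
#8 head=12: st sll i12+i13 pair

ISSUED = 11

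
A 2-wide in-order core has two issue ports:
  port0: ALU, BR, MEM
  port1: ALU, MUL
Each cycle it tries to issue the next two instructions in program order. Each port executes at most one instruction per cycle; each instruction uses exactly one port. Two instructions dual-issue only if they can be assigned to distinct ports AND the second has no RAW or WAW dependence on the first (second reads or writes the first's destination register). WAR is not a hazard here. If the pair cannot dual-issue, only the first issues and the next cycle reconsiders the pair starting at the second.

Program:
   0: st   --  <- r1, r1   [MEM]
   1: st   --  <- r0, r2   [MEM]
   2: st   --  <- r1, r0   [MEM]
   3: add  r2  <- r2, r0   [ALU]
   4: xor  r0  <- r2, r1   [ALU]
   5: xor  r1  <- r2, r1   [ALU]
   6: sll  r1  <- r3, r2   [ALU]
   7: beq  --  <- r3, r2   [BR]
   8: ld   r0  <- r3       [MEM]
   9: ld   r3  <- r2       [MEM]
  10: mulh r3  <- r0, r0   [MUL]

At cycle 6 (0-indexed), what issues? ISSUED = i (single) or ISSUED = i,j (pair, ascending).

ISSUED = 9

c0: i0 st.MEM  no-port MEM/MEM
c1: i1 st.MEM  no-port MEM/MEM
c2: i2&i3 st.MEM;add.ALU  dual
c3: i4&i5 xor.ALU;xor.ALU  dual
c4: i6&i7 sll.ALU;beq.BR  dual
c5: i8 ld.MEM  no-port MEM/MEM
c6: i9 ld.MEM  WAW r3
c7: i10 mulh.MUL  tail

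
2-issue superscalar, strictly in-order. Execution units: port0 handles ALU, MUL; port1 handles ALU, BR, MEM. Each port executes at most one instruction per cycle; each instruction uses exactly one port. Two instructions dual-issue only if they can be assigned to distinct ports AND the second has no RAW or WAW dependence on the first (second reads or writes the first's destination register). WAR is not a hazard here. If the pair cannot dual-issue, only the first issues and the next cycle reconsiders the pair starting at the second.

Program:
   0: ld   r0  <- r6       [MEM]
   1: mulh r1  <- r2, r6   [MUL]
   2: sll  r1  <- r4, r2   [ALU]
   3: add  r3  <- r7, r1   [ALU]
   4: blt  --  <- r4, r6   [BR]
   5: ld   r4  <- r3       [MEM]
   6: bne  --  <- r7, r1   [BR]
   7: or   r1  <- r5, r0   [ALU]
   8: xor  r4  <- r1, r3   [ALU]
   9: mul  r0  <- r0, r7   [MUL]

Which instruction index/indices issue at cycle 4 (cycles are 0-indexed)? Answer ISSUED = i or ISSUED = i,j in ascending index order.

ISSUED = 6,7

c0: i0+i1 ld mulh  pair
c1: i2 sll  RAW r1
c2: i3+i4 add blt  pair
c3: i5 ld  no-port MEM/BR
c4: i6+i7 bne or  pair
c5: i8+i9 xor mul  pair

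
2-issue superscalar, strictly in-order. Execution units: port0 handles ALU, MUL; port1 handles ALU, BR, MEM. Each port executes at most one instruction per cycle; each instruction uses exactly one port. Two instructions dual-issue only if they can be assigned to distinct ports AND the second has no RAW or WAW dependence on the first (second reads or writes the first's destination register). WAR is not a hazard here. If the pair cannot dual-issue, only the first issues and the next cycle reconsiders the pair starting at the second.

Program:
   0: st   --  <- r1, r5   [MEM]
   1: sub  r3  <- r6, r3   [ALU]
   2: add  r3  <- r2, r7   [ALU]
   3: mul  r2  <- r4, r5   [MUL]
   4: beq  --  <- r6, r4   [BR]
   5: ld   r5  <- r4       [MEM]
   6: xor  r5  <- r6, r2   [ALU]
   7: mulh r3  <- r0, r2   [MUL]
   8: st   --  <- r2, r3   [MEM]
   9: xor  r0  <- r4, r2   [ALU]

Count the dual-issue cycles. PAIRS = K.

  cy0 -> i0,i1 (st.MEM/sub.ALU) dual
  cy1 -> i2,i3 (add.ALU/mul.MUL) dual
  cy2 -> i4 (beq.BR) no-port BR/MEM
  cy3 -> i5 (ld.MEM) WAW r5
  cy4 -> i6,i7 (xor.ALU/mulh.MUL) dual
  cy5 -> i8,i9 (st.MEM/xor.ALU) dual

PAIRS = 4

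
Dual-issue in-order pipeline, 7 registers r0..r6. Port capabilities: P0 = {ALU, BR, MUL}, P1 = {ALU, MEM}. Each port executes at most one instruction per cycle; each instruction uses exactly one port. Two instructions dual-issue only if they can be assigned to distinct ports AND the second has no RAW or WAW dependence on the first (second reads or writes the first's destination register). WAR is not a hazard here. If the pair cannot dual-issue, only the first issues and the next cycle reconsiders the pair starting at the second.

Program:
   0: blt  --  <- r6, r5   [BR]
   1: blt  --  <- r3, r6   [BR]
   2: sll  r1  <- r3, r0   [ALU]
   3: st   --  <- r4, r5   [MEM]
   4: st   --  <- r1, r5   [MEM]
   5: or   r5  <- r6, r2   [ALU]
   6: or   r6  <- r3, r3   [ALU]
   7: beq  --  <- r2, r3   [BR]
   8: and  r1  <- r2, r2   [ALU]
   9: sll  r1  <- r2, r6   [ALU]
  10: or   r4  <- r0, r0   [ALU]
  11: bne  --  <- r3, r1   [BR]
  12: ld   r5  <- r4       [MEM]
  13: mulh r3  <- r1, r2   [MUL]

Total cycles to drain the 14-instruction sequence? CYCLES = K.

CYCLES = 9

0. blt @i0  | no-port BR/BR
1. blt+sll @i1/i2  | 2-wide
2. st @i3  | no-port MEM/MEM
3. st+or @i4/i5  | 2-wide
4. or+beq @i6/i7  | 2-wide
5. and @i8  | WAW r1
6. sll+or @i9/i10  | 2-wide
7. bne+ld @i11/i12  | 2-wide
8. mulh @i13  | tail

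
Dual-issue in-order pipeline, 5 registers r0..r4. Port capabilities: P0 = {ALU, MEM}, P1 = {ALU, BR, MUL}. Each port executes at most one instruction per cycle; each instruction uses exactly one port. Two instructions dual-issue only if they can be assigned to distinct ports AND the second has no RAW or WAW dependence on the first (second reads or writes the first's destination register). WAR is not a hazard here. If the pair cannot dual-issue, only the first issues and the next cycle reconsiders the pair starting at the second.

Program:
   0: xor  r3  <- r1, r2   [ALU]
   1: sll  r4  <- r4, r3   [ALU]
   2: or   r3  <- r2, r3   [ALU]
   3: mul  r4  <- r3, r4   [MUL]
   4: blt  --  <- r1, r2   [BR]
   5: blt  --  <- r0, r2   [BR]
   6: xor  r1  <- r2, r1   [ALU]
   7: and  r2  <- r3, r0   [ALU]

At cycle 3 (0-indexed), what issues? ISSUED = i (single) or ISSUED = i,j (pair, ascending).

ISSUED = 4

0. xor.ALU @i0  | RAW r3
1. sll.ALU or.ALU @i1+i2  | dual
2. mul.MUL @i3  | no-port MUL/BR
3. blt.BR @i4  | no-port BR/BR
4. blt.BR xor.ALU @i5+i6  | dual
5. and.ALU @i7  | tail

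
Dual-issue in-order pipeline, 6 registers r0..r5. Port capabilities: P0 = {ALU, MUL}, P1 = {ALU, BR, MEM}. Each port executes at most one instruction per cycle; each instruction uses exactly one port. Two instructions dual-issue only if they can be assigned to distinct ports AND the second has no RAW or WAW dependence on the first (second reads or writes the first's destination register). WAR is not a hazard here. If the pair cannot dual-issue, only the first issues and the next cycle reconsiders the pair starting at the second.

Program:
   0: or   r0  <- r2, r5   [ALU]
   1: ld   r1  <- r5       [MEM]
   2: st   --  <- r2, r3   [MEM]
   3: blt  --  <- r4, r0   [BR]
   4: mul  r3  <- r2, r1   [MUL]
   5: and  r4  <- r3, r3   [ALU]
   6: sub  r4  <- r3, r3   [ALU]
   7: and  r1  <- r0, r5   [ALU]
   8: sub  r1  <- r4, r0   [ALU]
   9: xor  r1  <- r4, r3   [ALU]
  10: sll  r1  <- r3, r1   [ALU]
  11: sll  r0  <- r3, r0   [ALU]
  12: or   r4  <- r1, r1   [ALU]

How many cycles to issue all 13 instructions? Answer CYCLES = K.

0. or.ALU+ld.MEM @i0,i1  | dual
1. st.MEM @i2  | no-port MEM/BR
2. blt.BR+mul.MUL @i3,i4  | dual
3. and.ALU @i5  | WAW r4
4. sub.ALU+and.ALU @i6,i7  | dual
5. sub.ALU @i8  | WAW r1
6. xor.ALU @i9  | RAW+WAW r1
7. sll.ALU+sll.ALU @i10,i11  | dual
8. or.ALU @i12  | tail

CYCLES = 9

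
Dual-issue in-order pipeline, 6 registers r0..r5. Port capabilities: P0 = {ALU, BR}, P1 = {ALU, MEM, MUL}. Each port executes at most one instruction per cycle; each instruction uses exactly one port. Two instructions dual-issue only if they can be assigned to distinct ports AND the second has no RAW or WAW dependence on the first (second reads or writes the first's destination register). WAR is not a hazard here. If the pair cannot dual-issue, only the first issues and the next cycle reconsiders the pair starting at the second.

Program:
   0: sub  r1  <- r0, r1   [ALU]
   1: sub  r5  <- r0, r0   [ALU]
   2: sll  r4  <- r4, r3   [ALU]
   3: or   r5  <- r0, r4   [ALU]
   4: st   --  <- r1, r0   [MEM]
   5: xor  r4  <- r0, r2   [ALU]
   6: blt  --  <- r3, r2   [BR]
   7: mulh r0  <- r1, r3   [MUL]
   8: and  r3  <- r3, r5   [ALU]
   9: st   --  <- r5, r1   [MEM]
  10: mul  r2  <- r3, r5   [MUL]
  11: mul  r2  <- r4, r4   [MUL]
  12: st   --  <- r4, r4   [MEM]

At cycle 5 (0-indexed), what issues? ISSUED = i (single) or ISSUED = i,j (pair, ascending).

ISSUED = 9

0. sub.ALU+sub.ALU @i0+i1  | pair
1. sll.ALU @i2  | RAW r4
2. or.ALU+st.MEM @i3+i4  | pair
3. xor.ALU+blt.BR @i5+i6  | pair
4. mulh.MUL+and.ALU @i7+i8  | pair
5. st.MEM @i9  | no-port MEM/MUL
6. mul.MUL @i10  | no-port MUL/MUL
7. mul.MUL @i11  | no-port MUL/MEM
8. st.MEM @i12  | tail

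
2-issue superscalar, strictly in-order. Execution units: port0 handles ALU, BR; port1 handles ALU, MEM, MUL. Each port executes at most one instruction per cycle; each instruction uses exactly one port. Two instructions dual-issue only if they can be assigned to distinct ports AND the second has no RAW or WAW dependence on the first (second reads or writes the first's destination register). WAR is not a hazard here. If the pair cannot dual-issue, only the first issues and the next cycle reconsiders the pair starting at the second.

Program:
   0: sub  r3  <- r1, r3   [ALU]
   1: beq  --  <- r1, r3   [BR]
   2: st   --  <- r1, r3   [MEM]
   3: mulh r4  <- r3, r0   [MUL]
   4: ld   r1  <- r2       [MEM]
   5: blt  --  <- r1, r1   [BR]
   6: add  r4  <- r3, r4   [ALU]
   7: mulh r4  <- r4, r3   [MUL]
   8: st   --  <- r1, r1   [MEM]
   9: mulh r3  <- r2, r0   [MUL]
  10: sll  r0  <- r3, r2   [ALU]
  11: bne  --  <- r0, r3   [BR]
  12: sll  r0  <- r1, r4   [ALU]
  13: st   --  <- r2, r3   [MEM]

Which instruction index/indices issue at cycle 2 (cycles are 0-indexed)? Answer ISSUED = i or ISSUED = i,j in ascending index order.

ISSUED = 3

[0] i0  sub.ALU  -- RAW r3
[1] i1/i2  beq.BR+st.MEM  -- pair
[2] i3  mulh.MUL  -- no-port MUL/MEM
[3] i4  ld.MEM  -- RAW r1
[4] i5/i6  blt.BR+add.ALU  -- pair
[5] i7  mulh.MUL  -- no-port MUL/MEM
[6] i8  st.MEM  -- no-port MEM/MUL
[7] i9  mulh.MUL  -- RAW r3
[8] i10  sll.ALU  -- RAW r0
[9] i11/i12  bne.BR+sll.ALU  -- pair
[10] i13  st.MEM  -- tail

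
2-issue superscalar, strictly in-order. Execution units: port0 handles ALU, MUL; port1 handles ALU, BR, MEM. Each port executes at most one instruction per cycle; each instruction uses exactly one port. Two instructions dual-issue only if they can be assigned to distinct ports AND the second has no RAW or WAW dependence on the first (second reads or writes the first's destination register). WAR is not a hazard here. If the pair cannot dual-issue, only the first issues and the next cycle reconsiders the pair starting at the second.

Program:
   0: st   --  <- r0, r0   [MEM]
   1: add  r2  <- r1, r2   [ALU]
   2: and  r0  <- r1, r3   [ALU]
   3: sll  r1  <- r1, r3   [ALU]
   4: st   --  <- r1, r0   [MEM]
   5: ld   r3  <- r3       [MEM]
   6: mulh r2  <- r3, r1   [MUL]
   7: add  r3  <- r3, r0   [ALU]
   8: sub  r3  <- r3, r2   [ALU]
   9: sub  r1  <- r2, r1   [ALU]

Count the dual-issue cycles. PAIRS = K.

c0: i0/i1 st add  2-wide
c1: i2/i3 and sll  2-wide
c2: i4 st  no-port MEM/MEM
c3: i5 ld  RAW r3
c4: i6/i7 mulh add  2-wide
c5: i8/i9 sub sub  2-wide

PAIRS = 4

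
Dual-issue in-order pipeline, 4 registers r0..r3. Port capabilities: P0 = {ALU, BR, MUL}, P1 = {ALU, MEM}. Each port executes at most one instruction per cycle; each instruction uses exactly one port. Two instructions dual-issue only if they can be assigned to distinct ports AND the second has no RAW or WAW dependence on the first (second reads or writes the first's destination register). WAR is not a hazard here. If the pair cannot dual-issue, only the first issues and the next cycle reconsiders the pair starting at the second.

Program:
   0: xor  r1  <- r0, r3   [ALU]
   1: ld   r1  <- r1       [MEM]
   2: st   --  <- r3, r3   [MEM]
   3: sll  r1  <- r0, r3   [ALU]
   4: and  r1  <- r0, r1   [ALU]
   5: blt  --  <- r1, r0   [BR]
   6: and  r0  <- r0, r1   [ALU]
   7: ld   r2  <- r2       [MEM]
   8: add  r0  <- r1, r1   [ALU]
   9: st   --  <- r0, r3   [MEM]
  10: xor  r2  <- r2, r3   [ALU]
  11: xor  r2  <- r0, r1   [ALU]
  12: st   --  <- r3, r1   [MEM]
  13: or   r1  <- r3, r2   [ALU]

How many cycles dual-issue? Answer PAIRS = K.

t=0 i0:xor ; RAW+WAW r1
t=1 i1:ld ; no-port MEM/MEM
t=2 i2/i3:st sll ; dual
t=3 i4:and ; RAW r1
t=4 i5/i6:blt and ; dual
t=5 i7/i8:ld add ; dual
t=6 i9/i10:st xor ; dual
t=7 i11/i12:xor st ; dual
t=8 i13:or ; tail

PAIRS = 5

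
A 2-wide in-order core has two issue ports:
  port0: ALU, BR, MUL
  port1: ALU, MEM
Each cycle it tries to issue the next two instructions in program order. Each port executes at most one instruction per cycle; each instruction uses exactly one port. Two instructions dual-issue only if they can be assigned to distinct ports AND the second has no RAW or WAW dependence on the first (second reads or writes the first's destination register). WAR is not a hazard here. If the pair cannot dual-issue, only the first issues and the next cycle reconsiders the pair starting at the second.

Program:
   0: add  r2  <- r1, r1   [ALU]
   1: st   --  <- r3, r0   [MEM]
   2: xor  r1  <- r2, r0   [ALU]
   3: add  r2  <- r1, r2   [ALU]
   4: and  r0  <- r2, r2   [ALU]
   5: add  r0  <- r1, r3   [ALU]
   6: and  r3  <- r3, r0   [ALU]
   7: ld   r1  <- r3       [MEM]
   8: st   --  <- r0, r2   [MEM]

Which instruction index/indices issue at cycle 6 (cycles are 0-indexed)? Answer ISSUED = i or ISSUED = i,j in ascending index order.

ISSUED = 7

#0 head=0: add st i0/i1 pair
#1 head=2: xor i2 RAW r1
#2 head=3: add i3 RAW r2
#3 head=4: and i4 WAW r0
#4 head=5: add i5 RAW r0
#5 head=6: and i6 RAW r3
#6 head=7: ld i7 no-port MEM/MEM
#7 head=8: st i8 tail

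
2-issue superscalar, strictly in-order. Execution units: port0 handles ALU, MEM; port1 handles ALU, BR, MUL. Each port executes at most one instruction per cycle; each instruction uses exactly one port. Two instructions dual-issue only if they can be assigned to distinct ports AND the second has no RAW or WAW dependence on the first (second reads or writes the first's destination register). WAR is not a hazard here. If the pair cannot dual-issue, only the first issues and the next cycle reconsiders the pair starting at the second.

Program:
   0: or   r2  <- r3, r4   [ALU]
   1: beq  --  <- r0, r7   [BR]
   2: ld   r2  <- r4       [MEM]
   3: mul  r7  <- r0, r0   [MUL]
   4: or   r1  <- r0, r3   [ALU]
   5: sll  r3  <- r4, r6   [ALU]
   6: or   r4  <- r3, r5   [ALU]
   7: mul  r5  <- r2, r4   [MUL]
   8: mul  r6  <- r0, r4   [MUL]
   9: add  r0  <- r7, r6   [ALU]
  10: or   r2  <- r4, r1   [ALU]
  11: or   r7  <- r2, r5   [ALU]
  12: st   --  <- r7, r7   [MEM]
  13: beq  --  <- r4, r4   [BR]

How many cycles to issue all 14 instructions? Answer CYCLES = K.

CYCLES = 9

[0] i0&i1  or+beq  -- 2-wide
[1] i2&i3  ld+mul  -- 2-wide
[2] i4&i5  or+sll  -- 2-wide
[3] i6  or  -- RAW r4
[4] i7  mul  -- no-port MUL/MUL
[5] i8  mul  -- RAW r6
[6] i9&i10  add+or  -- 2-wide
[7] i11  or  -- RAW r7
[8] i12&i13  st+beq  -- 2-wide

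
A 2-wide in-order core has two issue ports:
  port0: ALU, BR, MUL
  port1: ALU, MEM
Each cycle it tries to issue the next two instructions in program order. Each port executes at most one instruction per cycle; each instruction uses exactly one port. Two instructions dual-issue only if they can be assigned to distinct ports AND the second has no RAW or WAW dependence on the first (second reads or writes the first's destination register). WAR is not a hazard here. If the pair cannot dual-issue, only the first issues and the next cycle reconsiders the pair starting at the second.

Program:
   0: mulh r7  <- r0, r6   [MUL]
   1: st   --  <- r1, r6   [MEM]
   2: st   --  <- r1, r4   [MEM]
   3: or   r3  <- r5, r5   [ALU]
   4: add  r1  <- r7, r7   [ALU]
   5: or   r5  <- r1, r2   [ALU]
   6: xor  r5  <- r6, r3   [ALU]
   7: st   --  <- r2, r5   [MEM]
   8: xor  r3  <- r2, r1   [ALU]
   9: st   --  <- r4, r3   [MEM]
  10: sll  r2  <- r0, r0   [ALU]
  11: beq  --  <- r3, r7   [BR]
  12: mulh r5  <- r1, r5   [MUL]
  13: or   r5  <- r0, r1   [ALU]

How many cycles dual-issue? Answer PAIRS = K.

[0] i0+i1  mulh.MUL/st.MEM  -- pair
[1] i2+i3  st.MEM/or.ALU  -- pair
[2] i4  add.ALU  -- RAW r1
[3] i5  or.ALU  -- WAW r5
[4] i6  xor.ALU  -- RAW r5
[5] i7+i8  st.MEM/xor.ALU  -- pair
[6] i9+i10  st.MEM/sll.ALU  -- pair
[7] i11  beq.BR  -- no-port BR/MUL
[8] i12  mulh.MUL  -- WAW r5
[9] i13  or.ALU  -- tail

PAIRS = 4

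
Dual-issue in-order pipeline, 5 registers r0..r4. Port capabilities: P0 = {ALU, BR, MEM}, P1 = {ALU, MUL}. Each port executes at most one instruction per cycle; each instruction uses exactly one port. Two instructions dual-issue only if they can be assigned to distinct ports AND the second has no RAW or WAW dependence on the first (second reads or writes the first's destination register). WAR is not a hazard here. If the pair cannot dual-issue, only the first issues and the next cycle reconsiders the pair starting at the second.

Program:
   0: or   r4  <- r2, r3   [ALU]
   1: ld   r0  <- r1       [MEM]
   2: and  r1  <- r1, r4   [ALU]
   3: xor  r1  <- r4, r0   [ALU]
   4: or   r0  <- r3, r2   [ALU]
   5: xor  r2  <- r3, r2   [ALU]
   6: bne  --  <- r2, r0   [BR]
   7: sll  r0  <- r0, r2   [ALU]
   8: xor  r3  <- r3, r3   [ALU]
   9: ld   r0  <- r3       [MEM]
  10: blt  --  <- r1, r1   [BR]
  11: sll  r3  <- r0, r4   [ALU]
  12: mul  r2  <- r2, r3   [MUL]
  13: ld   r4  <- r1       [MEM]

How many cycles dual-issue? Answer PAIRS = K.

PAIRS = 5

0. or;ld @i0,i1  | dual
1. and @i2  | WAW r1
2. xor;or @i3,i4  | dual
3. xor @i5  | RAW r2
4. bne;sll @i6,i7  | dual
5. xor @i8  | RAW r3
6. ld @i9  | no-port MEM/BR
7. blt;sll @i10,i11  | dual
8. mul;ld @i12,i13  | dual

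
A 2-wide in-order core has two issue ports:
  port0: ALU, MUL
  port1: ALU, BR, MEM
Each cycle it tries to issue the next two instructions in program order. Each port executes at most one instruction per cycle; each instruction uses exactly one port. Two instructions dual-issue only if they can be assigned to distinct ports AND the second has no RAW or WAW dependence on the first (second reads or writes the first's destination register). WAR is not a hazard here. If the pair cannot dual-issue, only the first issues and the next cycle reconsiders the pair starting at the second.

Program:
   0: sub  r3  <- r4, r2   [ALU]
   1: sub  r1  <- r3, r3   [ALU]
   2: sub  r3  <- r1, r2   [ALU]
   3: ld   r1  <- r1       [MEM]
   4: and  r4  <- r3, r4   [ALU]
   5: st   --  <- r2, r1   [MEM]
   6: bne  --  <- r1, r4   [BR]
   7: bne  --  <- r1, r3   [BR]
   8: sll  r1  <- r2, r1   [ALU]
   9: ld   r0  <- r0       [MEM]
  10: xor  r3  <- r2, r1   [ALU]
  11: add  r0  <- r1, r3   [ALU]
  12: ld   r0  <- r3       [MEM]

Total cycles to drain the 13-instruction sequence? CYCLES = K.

CYCLES = 9

#0 head=0: sub i0 RAW r3
#1 head=1: sub i1 RAW r1
#2 head=2: sub/ld i2,i3 2-wide
#3 head=4: and/st i4,i5 2-wide
#4 head=6: bne i6 no-port BR/BR
#5 head=7: bne/sll i7,i8 2-wide
#6 head=9: ld/xor i9,i10 2-wide
#7 head=11: add i11 WAW r0
#8 head=12: ld i12 tail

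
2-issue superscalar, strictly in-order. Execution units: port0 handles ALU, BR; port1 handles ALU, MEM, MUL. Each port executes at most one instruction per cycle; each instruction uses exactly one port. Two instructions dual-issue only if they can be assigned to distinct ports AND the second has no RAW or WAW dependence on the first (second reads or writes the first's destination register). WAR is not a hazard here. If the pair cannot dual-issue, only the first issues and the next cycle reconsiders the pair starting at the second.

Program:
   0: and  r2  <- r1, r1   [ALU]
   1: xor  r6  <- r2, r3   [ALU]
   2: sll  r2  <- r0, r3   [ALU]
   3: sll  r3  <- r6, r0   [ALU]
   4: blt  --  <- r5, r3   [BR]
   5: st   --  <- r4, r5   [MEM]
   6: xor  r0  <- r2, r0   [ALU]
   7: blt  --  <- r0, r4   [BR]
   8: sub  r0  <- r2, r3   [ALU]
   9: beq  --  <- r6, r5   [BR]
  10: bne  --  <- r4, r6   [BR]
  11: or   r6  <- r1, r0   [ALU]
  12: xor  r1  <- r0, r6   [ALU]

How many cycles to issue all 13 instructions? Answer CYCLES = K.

c0: i0 and  RAW r2
c1: i1/i2 xor+sll  pair
c2: i3 sll  RAW r3
c3: i4/i5 blt+st  pair
c4: i6 xor  RAW r0
c5: i7/i8 blt+sub  pair
c6: i9 beq  no-port BR/BR
c7: i10/i11 bne+or  pair
c8: i12 xor  tail

CYCLES = 9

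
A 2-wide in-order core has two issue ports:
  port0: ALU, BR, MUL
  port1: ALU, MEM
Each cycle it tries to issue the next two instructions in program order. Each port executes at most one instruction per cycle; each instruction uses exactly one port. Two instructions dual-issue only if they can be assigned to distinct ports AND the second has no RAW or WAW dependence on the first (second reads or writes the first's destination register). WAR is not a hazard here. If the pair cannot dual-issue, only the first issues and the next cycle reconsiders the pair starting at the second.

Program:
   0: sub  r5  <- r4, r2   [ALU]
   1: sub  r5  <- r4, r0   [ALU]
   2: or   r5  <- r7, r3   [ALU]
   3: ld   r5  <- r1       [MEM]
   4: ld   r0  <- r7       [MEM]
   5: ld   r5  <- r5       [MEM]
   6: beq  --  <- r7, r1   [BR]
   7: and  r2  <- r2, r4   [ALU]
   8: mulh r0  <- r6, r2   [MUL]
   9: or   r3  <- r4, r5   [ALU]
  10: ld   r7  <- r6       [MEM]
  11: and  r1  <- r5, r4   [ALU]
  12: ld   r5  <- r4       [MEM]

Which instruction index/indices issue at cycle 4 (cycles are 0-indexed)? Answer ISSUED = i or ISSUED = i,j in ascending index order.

c0: i0 sub.ALU  WAW r5
c1: i1 sub.ALU  WAW r5
c2: i2 or.ALU  WAW r5
c3: i3 ld.MEM  no-port MEM/MEM
c4: i4 ld.MEM  no-port MEM/MEM
c5: i5/i6 ld.MEM beq.BR  2-wide
c6: i7 and.ALU  RAW r2
c7: i8/i9 mulh.MUL or.ALU  2-wide
c8: i10/i11 ld.MEM and.ALU  2-wide
c9: i12 ld.MEM  tail

ISSUED = 4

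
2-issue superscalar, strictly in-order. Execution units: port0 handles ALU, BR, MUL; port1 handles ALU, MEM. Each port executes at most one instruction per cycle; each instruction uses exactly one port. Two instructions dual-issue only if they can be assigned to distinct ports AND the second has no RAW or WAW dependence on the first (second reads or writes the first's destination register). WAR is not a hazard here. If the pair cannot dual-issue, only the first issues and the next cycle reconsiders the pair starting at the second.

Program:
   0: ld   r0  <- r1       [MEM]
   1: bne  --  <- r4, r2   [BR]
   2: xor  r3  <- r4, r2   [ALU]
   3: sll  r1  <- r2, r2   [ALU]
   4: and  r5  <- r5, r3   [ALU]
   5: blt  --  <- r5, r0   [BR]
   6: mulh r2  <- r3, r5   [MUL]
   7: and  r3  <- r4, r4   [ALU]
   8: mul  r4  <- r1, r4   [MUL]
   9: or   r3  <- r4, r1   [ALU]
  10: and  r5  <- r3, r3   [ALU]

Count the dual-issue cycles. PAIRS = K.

PAIRS = 3

c0: i0,i1 ld;bne  2-wide
c1: i2,i3 xor;sll  2-wide
c2: i4 and  RAW r5
c3: i5 blt  no-port BR/MUL
c4: i6,i7 mulh;and  2-wide
c5: i8 mul  RAW r4
c6: i9 or  RAW r3
c7: i10 and  tail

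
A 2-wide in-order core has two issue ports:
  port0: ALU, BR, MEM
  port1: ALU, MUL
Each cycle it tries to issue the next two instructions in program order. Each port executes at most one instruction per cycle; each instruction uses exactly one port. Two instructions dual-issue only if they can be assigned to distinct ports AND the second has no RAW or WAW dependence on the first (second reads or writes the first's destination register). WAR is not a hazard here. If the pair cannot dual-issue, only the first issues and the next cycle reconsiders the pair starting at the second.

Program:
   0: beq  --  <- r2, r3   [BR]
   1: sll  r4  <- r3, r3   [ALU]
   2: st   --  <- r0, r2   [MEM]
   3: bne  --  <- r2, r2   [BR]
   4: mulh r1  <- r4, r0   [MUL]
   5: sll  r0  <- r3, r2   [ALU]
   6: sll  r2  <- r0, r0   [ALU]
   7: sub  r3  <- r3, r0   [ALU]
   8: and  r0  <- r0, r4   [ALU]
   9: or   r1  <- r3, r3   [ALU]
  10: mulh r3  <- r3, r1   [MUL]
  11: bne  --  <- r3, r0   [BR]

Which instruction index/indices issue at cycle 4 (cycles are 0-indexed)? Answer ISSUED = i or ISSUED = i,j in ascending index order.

ISSUED = 6,7

c0: i0,i1 beq.BR sll.ALU  dual
c1: i2 st.MEM  no-port MEM/BR
c2: i3,i4 bne.BR mulh.MUL  dual
c3: i5 sll.ALU  RAW r0
c4: i6,i7 sll.ALU sub.ALU  dual
c5: i8,i9 and.ALU or.ALU  dual
c6: i10 mulh.MUL  RAW r3
c7: i11 bne.BR  tail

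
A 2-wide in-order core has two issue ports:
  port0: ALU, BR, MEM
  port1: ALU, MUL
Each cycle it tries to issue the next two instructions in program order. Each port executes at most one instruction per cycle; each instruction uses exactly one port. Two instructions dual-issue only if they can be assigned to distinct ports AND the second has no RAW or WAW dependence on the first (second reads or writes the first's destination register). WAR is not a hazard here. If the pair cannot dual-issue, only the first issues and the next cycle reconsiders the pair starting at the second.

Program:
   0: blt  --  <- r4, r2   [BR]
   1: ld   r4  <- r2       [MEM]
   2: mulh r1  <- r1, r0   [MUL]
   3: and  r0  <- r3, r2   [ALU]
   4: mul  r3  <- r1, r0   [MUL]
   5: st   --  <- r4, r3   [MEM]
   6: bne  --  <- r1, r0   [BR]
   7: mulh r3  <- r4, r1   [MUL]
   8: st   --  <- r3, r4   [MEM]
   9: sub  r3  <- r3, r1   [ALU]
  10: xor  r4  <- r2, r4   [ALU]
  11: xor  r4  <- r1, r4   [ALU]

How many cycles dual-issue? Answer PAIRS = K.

PAIRS = 3

#0 head=0: blt.BR i0 no-port BR/MEM
#1 head=1: ld.MEM;mulh.MUL i1,i2 dual
#2 head=3: and.ALU i3 RAW r0
#3 head=4: mul.MUL i4 RAW r3
#4 head=5: st.MEM i5 no-port MEM/BR
#5 head=6: bne.BR;mulh.MUL i6,i7 dual
#6 head=8: st.MEM;sub.ALU i8,i9 dual
#7 head=10: xor.ALU i10 RAW+WAW r4
#8 head=11: xor.ALU i11 tail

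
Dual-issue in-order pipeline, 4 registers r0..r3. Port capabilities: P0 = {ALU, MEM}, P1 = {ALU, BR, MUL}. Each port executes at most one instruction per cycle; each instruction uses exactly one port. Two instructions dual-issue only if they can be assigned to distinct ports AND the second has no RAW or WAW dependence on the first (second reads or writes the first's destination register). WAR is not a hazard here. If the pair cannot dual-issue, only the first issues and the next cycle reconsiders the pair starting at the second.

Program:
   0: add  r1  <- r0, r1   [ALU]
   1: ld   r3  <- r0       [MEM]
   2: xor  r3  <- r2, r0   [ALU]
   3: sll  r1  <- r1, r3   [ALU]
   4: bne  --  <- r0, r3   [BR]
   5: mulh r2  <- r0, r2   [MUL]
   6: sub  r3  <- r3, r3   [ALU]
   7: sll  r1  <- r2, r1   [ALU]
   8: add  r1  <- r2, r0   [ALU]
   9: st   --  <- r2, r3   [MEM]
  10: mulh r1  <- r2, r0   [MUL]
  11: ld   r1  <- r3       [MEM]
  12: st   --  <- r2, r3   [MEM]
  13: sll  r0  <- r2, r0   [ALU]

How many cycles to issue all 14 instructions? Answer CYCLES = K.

CYCLES = 9

  cy0 -> i0&i1 (add.ALU/ld.MEM) dual
  cy1 -> i2 (xor.ALU) RAW r3
  cy2 -> i3&i4 (sll.ALU/bne.BR) dual
  cy3 -> i5&i6 (mulh.MUL/sub.ALU) dual
  cy4 -> i7 (sll.ALU) WAW r1
  cy5 -> i8&i9 (add.ALU/st.MEM) dual
  cy6 -> i10 (mulh.MUL) WAW r1
  cy7 -> i11 (ld.MEM) no-port MEM/MEM
  cy8 -> i12&i13 (st.MEM/sll.ALU) dual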